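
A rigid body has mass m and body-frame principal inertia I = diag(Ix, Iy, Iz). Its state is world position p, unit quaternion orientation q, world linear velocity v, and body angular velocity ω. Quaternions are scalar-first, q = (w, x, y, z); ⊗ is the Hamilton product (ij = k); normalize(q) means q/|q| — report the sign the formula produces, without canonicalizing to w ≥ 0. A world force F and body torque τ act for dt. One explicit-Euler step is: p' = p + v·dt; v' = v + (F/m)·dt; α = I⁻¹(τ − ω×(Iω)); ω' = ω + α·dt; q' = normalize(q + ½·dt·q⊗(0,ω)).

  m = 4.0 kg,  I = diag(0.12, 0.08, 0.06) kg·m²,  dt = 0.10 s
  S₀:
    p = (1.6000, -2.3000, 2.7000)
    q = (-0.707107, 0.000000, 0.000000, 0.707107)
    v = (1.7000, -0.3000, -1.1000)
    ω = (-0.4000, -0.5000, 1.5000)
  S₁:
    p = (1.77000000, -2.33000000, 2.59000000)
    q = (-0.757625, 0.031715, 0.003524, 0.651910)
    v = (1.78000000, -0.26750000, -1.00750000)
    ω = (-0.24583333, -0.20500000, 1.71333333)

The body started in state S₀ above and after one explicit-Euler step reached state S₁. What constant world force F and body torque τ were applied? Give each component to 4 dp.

ω₁ − ω₀ = (0.15416667, 0.29500000, 0.21333333)
τ = I·(Δω/dt) + ω₀×(Iω₀) = (0.2000, 0.2000, 0.1200)
v₁ − v₀ = (0.08000000, 0.03250000, 0.09250000)
F = m·Δv/dt = (3.2000, 1.3000, 3.7000)

F = (3.2000, 1.3000, 3.7000)
τ = (0.2000, 0.2000, 0.1200)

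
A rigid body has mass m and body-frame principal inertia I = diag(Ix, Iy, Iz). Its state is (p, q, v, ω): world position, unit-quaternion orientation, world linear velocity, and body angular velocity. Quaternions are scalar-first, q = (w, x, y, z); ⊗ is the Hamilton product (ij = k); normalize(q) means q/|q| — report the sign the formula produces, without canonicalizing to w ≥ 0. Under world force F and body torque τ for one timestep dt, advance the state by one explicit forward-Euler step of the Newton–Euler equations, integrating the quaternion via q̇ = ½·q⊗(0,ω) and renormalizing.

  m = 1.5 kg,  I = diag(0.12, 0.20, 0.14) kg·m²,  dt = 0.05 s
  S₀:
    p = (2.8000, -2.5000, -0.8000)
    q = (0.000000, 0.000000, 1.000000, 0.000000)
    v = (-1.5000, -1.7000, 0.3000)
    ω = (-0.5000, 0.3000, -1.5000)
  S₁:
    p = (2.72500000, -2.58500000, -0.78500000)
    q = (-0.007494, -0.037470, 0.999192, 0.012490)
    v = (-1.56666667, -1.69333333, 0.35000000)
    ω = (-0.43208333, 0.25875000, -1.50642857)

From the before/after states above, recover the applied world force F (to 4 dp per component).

v₁ − v₀ = (-0.06666667, 0.00666667, 0.05000000)
m·(v₁−v₀)/dt = (-2.0000, 0.2000, 1.5000)

F = (-2.0000, 0.2000, 1.5000)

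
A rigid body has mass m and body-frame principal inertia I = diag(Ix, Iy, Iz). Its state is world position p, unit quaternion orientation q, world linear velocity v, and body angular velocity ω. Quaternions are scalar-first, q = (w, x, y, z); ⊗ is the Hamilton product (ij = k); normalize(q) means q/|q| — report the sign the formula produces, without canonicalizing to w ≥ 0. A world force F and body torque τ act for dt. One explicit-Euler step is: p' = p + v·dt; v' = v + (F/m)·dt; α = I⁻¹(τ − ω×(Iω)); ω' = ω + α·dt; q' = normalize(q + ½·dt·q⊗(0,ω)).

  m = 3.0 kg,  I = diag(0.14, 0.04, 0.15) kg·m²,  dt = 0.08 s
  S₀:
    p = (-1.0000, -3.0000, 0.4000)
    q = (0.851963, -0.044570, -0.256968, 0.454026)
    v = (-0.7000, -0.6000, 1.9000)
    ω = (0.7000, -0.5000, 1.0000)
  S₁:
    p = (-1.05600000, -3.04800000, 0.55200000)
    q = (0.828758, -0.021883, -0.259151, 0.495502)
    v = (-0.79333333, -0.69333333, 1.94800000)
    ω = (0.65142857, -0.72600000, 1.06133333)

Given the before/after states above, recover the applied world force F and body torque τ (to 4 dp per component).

velocity change Δv = (-0.09333333, -0.09333333, 0.04800000)
F = m·Δv/dt = (-3.5000, -3.5000, 1.8000)
rate change Δω = (-0.04857143, -0.22600000, 0.06133333)
gyro term ω₀×Iω₀ = (-0.0550, -0.0070, 0.0350)
I·α + gyro = (-0.1400, -0.1200, 0.1500)

F = (-3.5000, -3.5000, 1.8000)
τ = (-0.1400, -0.1200, 0.1500)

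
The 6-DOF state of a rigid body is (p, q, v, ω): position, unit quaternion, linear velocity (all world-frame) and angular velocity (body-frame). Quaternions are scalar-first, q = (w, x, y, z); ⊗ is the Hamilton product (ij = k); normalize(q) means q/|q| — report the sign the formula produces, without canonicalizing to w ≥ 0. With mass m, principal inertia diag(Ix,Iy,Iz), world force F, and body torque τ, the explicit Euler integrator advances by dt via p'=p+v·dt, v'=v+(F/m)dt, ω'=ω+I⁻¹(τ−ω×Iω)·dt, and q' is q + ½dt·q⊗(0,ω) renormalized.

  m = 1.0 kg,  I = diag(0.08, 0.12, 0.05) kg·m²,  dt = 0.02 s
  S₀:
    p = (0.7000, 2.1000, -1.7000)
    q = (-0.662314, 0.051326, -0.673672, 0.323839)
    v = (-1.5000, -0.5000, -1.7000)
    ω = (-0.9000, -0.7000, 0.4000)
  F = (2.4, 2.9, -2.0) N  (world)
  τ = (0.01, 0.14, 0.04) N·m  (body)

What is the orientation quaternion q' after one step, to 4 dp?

Hamilton product q⊗(0,ω) = (-0.5549126, 0.5533011, 0.1516343, -0.9071586)
updated quaternion q' = (-0.6678, 0.0569, -0.6721, 0.3147)

q' = (-0.6678, 0.0569, -0.6721, 0.3147)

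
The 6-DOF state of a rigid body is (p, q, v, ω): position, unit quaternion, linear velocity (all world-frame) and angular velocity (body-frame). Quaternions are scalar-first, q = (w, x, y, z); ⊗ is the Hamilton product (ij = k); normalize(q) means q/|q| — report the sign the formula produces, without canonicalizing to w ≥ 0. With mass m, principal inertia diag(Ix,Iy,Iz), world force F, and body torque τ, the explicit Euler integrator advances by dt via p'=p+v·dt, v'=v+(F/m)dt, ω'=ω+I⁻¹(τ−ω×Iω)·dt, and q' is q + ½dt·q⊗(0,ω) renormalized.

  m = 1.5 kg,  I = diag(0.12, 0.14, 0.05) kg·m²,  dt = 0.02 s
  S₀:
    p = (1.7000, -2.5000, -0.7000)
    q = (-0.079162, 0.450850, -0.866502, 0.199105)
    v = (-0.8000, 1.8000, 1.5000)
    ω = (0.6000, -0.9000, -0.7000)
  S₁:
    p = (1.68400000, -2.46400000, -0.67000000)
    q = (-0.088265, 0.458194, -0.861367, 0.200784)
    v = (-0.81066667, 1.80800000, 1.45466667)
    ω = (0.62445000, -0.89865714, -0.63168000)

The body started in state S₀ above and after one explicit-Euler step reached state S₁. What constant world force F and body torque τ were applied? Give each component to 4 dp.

ω₁ − ω₀ = (0.02445000, 0.00134286, 0.06832000)
precession coupling = (-0.0567, -0.0294, -0.0108)
τ = I·(Δω/dt) + ω₀×(Iω₀) = (0.0900, -0.0200, 0.1600)
velocity change Δv = (-0.01066667, 0.00800000, -0.04533333)
F = m·Δv/dt = (-0.8000, 0.6000, -3.4000)

F = (-0.8000, 0.6000, -3.4000)
τ = (0.0900, -0.0200, 0.1600)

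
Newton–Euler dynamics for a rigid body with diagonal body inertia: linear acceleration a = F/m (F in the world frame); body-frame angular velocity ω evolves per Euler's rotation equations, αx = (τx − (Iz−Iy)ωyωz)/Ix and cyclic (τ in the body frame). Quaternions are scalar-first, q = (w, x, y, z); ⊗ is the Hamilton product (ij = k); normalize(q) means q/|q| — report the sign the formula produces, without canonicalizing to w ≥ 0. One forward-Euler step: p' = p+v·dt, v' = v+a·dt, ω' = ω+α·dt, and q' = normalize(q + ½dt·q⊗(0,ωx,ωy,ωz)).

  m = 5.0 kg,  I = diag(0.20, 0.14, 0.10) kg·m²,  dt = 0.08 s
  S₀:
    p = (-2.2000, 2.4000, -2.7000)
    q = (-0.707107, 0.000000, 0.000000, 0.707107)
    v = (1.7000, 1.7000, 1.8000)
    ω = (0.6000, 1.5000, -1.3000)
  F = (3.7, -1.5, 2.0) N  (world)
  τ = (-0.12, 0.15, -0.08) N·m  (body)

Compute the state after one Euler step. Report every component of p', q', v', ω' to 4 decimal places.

a = F/m = (0.7400, -0.3000, 0.4000)
p' = p + v·dt = (-2.0640, 2.5360, -2.5560)
v + (F/m)dt = (1.7592, 1.6760, 1.8320)
angular accel α = (-0.9900, 1.6286, -0.2600)
ω + α·dt = (0.5208, 1.6303, -1.3208)
q⊗(0,ω) = (0.9192391, -1.4849247, -0.6363963, 0.9192391)
q + ½dt·q⊗(0,ω), renormalized = (-0.6680, -0.0592, -0.0254, 0.7413)

p' = (-2.0640, 2.5360, -2.5560)
q' = (-0.6680, -0.0592, -0.0254, 0.7413)
v' = (1.7592, 1.6760, 1.8320)
ω' = (0.5208, 1.6303, -1.3208)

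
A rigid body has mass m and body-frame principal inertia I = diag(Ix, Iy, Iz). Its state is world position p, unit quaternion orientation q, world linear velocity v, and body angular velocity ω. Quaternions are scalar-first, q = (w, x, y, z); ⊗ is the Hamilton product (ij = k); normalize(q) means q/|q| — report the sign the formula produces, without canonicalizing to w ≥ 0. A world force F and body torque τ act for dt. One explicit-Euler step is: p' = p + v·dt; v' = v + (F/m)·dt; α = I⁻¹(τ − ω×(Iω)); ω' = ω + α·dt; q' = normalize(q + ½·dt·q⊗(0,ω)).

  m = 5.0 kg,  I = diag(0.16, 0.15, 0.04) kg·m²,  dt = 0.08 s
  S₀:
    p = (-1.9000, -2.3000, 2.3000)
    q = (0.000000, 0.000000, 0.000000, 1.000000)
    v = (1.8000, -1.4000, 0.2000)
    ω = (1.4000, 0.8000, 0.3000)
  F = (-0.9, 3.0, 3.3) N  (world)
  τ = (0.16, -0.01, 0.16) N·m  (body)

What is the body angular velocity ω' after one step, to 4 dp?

(τ − ω×Iω)/I = (1.1650, -0.4027, 4.2800)
new body rate ω' = (1.4932, 0.7678, 0.6424)

ω' = (1.4932, 0.7678, 0.6424)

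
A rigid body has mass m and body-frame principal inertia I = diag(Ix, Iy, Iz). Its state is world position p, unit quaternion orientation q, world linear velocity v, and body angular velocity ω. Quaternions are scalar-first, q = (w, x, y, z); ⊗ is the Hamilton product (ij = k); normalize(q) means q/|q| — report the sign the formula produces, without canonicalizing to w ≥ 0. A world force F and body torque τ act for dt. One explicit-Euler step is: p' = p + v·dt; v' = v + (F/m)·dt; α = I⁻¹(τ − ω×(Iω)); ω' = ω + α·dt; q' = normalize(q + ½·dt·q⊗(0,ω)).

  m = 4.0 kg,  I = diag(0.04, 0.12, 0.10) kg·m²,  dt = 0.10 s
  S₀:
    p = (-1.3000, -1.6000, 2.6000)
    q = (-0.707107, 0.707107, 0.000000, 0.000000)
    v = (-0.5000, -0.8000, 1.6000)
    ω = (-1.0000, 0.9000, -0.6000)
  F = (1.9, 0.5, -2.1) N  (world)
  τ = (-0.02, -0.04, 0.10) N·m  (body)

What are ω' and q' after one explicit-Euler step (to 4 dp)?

ω' = (-1.0770, 0.8967, -0.4280)
q' = (-0.6699, 0.7405, -0.0106, 0.0529)

precession coupling ω×(Iω) = (0.0108, -0.0360, -0.0720)
(τ − ω×Iω)/I = (-0.7700, -0.0333, 1.7200)
ω' = ω + α·dt = (-1.0770, 0.8967, -0.4280)
q⊗(0,ω) = (0.7071070, 0.7071070, -0.2121321, 1.0606605)
q' = normalize(q + ½dt·q⊗(0,ω)) = (-0.6699, 0.7405, -0.0106, 0.0529)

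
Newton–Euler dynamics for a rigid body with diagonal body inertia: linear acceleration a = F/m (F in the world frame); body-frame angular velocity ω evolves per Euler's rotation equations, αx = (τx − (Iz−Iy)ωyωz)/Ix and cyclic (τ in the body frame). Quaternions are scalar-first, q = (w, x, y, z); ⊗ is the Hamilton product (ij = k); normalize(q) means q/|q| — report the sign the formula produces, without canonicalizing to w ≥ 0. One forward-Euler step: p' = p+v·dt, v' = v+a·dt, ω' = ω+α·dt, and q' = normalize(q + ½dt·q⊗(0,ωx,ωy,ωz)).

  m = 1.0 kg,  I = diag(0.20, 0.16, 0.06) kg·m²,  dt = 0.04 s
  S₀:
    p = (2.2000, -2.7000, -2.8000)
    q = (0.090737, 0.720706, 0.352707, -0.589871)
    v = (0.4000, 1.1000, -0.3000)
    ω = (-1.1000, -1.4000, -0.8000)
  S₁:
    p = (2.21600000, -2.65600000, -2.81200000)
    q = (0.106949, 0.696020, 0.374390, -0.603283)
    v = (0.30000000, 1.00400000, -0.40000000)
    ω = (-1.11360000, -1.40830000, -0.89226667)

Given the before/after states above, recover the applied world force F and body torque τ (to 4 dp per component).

ω₁ − ω₀ = (-0.01360000, -0.00830000, -0.09226667)
I·α + gyro = (-0.1800, 0.0900, -0.2000)
Δv = v₁−v₀ = (-0.10000000, -0.09600000, -0.10000000)
m·(v₁−v₀)/dt = (-2.5000, -2.4000, -2.5000)

F = (-2.5000, -2.4000, -2.5000)
τ = (-0.1800, 0.0900, -0.2000)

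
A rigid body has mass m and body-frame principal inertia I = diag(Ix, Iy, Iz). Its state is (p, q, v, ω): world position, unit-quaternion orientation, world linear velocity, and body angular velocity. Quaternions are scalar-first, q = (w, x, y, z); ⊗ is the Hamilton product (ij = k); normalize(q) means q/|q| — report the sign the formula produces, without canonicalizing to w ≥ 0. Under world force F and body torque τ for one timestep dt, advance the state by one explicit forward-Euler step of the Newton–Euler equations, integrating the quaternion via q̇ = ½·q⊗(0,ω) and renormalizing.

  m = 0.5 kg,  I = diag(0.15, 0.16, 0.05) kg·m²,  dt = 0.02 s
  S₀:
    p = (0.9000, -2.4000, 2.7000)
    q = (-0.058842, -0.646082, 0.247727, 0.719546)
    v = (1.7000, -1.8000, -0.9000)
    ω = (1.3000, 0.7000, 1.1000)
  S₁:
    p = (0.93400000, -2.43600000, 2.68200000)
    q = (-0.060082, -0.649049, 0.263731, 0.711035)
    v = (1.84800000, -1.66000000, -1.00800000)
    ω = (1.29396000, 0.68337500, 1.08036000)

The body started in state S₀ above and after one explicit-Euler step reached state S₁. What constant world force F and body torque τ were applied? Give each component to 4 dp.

F = (3.7000, 3.5000, -2.7000)
τ = (-0.1300, 0.0100, -0.0400)

Δv = v₁−v₀ = (0.14800000, 0.14000000, -0.10800000)
F = m·Δv/dt = (3.7000, 3.5000, -2.7000)
Δω = ω₁−ω₀ = (-0.00604000, -0.01662500, -0.01964000)
gyro term ω₀×Iω₀ = (-0.0847, 0.1430, 0.0091)
τ = I·(Δω/dt) + ω₀×(Iω₀) = (-0.1300, 0.0100, -0.0400)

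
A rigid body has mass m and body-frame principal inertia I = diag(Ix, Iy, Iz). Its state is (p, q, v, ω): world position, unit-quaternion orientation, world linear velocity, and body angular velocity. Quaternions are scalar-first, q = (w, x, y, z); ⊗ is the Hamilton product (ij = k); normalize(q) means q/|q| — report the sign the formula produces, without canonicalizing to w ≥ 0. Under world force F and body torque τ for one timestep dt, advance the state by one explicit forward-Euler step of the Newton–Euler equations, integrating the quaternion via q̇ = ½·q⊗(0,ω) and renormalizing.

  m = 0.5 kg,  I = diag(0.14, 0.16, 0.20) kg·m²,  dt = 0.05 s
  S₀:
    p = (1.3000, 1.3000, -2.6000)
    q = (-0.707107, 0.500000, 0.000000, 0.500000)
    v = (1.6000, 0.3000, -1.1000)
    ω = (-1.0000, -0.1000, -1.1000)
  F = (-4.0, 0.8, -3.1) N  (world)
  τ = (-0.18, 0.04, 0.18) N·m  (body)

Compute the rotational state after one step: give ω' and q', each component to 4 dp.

ω×(Iω) gyroscopic = (0.0044, -0.0660, 0.0020)
α = I⁻¹(τ − ω×Iω) = (-1.3171, 0.6625, 0.8900)
ω + α·dt = (-1.0659, -0.0669, -1.0555)
q⊗(0,ω) = (1.0500000, 0.7571070, 0.1207107, 0.7278177)
updated quaternion q' = (-0.6804, 0.5186, 0.0030, 0.5178)

ω' = (-1.0659, -0.0669, -1.0555)
q' = (-0.6804, 0.5186, 0.0030, 0.5178)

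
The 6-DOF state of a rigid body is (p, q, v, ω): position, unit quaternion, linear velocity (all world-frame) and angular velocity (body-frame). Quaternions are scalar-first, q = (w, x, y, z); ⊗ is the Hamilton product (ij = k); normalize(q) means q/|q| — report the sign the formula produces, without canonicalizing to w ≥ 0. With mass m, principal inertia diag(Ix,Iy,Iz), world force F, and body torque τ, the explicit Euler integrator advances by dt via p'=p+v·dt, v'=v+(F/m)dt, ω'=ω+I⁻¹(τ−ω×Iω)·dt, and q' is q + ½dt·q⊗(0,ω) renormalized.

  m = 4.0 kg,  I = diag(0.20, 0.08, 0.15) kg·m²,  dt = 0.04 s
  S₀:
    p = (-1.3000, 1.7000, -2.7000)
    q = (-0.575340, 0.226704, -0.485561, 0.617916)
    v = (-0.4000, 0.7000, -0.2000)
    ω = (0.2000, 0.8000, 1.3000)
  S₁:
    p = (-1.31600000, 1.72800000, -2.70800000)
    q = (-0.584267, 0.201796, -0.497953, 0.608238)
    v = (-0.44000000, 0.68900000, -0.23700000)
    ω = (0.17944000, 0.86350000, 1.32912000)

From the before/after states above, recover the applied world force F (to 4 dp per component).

velocity change Δv = (-0.04000000, -0.01100000, -0.03700000)
F = m·Δv/dt = (-4.0000, -1.1000, -3.7000)

F = (-4.0000, -1.1000, -3.7000)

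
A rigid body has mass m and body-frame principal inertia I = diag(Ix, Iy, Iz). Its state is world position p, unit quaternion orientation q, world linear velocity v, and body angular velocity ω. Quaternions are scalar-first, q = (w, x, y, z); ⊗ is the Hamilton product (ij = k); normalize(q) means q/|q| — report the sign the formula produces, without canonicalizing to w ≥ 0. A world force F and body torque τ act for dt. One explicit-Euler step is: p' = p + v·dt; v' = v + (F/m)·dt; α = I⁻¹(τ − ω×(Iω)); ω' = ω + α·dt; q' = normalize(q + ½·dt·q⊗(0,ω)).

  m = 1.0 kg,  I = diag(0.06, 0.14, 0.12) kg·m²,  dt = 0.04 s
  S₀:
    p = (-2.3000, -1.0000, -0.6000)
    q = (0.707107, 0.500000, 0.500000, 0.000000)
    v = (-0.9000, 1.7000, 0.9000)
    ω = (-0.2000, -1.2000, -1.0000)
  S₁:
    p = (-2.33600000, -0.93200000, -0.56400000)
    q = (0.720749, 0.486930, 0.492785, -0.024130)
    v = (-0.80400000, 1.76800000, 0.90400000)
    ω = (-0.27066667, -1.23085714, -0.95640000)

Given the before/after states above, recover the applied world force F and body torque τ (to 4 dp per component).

Δv = v₁−v₀ = (0.09600000, 0.06800000, 0.00400000)
F = m·Δv/dt = (2.4000, 1.7000, 0.1000)
ω₁ − ω₀ = (-0.07066667, -0.03085714, 0.04360000)
τ = I·(Δω/dt) + ω₀×(Iω₀) = (-0.1300, -0.1200, 0.1500)

F = (2.4000, 1.7000, 0.1000)
τ = (-0.1300, -0.1200, 0.1500)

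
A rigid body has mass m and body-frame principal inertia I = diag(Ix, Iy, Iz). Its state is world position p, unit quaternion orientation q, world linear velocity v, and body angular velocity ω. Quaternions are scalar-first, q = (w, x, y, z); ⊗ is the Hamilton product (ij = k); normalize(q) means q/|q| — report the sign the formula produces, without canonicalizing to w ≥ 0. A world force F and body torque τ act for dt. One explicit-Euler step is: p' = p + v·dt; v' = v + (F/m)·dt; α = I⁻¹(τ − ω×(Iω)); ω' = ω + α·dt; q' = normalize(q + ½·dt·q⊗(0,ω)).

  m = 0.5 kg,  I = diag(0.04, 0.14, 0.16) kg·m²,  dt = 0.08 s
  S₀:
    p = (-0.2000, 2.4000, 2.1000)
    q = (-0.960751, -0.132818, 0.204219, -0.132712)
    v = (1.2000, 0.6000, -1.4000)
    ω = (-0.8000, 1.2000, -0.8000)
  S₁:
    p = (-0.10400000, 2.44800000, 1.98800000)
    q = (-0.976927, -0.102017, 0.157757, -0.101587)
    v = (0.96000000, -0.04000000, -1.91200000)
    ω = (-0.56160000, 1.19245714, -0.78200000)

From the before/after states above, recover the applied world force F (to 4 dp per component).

Δv = v₁−v₀ = (-0.24000000, -0.64000000, -0.51200000)
F = m·Δv/dt = (-1.5000, -4.0000, -3.2000)

F = (-1.5000, -4.0000, -3.2000)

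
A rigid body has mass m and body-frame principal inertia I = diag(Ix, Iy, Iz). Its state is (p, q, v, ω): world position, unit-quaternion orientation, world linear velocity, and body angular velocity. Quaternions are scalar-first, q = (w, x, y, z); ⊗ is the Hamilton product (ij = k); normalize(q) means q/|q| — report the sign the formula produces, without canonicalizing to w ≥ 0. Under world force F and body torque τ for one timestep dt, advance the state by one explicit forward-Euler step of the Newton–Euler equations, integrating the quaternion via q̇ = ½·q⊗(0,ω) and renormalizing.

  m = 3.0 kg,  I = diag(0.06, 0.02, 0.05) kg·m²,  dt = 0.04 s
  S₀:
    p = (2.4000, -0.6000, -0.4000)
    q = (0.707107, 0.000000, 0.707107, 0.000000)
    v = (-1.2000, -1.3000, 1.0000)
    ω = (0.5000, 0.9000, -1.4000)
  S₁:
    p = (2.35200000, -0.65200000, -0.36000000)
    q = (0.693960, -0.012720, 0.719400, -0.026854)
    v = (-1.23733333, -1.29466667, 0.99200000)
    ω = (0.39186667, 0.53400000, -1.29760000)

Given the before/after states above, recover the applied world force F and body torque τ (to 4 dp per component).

F = (-2.8000, 0.4000, -0.6000)
τ = (-0.2000, -0.1900, 0.1100)

Δv = v₁−v₀ = (-0.03733333, 0.00533333, -0.00800000)
m·(v₁−v₀)/dt = (-2.8000, 0.4000, -0.6000)
Δω = ω₁−ω₀ = (-0.10813333, -0.36600000, 0.10240000)
ω₀×(Iω₀) = (-0.0378, -0.0070, -0.0180)
applied torque τ = (-0.2000, -0.1900, 0.1100)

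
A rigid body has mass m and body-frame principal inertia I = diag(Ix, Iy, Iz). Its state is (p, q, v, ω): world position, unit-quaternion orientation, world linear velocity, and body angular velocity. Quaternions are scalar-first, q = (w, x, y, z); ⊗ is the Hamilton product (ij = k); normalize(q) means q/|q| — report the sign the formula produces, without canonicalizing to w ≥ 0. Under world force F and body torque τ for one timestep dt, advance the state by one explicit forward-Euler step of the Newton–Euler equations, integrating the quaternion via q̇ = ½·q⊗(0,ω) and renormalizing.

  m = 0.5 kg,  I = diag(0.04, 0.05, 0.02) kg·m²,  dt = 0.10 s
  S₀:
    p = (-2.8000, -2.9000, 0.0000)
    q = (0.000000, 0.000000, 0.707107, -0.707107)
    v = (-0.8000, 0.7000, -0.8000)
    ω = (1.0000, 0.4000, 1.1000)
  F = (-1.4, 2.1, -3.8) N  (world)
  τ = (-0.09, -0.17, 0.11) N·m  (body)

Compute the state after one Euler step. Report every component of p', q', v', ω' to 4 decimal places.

p' = p + v·dt = (-2.8800, -2.8300, -0.0800)
new velocity v' = (-1.0800, 1.1200, -1.5600)
gyro term ω×Iω = (-0.0132, 0.0220, 0.0040)
(τ − ω×Iω)/I = (-1.9200, -3.8400, 5.3000)
ω + α·dt = (0.8080, 0.0160, 1.6300)
Hamilton product q⊗(0,ω) = (0.4949749, 1.0606605, -0.7071070, -0.7071070)
updated quaternion q' = (0.0247, 0.0529, 0.6698, -0.7403)

p' = (-2.8800, -2.8300, -0.0800)
q' = (0.0247, 0.0529, 0.6698, -0.7403)
v' = (-1.0800, 1.1200, -1.5600)
ω' = (0.8080, 0.0160, 1.6300)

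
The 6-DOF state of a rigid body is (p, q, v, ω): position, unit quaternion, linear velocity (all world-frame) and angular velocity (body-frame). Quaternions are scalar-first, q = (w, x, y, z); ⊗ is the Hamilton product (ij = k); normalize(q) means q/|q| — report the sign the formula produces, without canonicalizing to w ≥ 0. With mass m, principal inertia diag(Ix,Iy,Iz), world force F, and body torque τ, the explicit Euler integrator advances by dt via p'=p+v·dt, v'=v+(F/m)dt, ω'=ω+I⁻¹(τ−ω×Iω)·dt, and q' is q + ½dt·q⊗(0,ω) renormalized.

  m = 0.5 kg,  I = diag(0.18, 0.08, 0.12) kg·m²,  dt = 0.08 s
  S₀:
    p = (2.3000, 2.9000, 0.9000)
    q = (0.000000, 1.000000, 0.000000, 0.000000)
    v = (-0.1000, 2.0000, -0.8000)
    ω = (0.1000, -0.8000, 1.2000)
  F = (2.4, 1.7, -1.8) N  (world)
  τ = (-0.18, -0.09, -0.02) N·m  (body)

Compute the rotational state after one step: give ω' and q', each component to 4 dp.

ω' = (0.0371, -0.8972, 1.1813)
q' = (-0.0040, 0.9983, -0.0479, -0.0319)

precession coupling ω×(Iω) = (-0.0384, 0.0072, 0.0080)
angular accel α = (-0.7867, -1.2150, -0.2333)
new body rate ω' = (0.0371, -0.8972, 1.1813)
2q̇ = q⊗(0,ω) = (-0.1000000, 0.0000000, -1.2000000, -0.8000000)
q + ½dt·q⊗(0,ω), renormalized = (-0.0040, 0.9983, -0.0479, -0.0319)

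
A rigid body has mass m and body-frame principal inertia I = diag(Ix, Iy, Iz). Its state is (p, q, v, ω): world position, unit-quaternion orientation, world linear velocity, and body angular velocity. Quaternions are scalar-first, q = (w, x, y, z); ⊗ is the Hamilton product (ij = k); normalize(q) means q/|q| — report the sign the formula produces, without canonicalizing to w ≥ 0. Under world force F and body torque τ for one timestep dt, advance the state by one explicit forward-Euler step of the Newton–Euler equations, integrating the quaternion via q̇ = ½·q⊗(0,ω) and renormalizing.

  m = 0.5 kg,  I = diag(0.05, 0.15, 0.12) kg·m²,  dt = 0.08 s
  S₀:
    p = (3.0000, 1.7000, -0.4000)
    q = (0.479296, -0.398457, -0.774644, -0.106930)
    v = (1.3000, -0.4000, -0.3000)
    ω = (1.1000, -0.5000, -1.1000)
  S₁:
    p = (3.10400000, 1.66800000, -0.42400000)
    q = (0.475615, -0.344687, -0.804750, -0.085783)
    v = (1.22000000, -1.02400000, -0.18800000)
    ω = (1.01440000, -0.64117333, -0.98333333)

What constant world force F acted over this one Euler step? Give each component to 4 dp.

F = (-0.5000, -3.9000, 0.7000)

velocity change Δv = (-0.08000000, -0.62400000, 0.11200000)
m·(v₁−v₀)/dt = (-0.5000, -3.9000, 0.7000)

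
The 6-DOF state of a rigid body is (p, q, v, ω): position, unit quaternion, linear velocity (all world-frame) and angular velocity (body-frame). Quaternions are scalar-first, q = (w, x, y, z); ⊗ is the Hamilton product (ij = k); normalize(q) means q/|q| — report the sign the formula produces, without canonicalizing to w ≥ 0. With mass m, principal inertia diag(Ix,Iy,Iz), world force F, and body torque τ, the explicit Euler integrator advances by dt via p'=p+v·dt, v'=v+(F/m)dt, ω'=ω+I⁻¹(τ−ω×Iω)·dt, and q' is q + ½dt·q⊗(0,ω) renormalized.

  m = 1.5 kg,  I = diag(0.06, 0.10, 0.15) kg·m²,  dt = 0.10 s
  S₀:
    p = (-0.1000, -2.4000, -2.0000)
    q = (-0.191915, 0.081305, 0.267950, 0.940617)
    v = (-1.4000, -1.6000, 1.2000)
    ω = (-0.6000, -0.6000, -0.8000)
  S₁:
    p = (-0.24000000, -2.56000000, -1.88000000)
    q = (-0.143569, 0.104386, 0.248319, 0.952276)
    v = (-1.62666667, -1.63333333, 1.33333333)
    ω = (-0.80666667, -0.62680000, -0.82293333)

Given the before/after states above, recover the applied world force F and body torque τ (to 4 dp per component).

F = (-3.4000, -0.5000, 2.0000)
τ = (-0.1000, -0.0700, -0.0200)

velocity change Δv = (-0.22666667, -0.03333333, 0.13333333)
applied force F = (-3.4000, -0.5000, 2.0000)
Δω = ω₁−ω₀ = (-0.20666667, -0.02680000, -0.02293333)
precession coupling = (0.0240, -0.0432, 0.0144)
applied torque τ = (-0.1000, -0.0700, -0.0200)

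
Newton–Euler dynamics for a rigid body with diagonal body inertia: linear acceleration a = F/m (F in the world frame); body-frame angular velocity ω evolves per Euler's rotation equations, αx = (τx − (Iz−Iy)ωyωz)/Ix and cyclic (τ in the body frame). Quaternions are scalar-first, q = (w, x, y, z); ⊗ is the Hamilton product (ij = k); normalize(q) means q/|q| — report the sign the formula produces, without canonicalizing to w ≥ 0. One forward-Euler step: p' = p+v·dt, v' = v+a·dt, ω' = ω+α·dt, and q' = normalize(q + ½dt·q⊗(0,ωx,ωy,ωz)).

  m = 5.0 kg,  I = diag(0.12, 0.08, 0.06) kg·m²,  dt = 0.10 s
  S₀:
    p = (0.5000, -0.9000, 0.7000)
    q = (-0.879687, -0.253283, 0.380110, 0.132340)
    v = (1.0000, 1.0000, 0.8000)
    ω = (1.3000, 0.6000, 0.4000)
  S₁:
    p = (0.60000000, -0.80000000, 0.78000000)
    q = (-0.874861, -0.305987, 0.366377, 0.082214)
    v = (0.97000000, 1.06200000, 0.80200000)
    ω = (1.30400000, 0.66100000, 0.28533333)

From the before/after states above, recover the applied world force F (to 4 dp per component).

F = (-1.5000, 3.1000, 0.1000)

v₁ − v₀ = (-0.03000000, 0.06200000, 0.00200000)
m·(v₁−v₀)/dt = (-1.5000, 3.1000, 0.1000)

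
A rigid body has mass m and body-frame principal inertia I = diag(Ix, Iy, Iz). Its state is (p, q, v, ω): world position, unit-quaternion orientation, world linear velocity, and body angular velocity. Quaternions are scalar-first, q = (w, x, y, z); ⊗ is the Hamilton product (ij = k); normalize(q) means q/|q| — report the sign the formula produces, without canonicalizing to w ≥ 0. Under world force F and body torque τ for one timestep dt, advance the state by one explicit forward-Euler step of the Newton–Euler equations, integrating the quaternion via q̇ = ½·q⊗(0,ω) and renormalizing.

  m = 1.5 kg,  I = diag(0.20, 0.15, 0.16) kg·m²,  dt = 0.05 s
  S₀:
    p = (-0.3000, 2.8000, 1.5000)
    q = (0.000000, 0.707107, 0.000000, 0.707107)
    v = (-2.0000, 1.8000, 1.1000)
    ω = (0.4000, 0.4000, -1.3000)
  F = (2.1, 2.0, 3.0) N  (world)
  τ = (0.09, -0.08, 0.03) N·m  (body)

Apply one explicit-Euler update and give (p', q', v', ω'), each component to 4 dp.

p' = (-0.4000, 2.8900, 1.5550)
q' = (0.0159, 0.6996, 0.0300, 0.7137)
v' = (-1.9300, 1.8667, 1.2000)
ω' = (0.4238, 0.3803, -1.2881)

α = I⁻¹(τ − ω×Iω) = (0.4760, -0.3947, 0.2375)
new body rate ω' = (0.4238, 0.3803, -1.2881)
2q̇ = q⊗(0,ω) = (0.6363963, -0.2828428, 1.2020819, 0.2828428)
updated quaternion q' = (0.0159, 0.6996, 0.0300, 0.7137)
p + v·dt = (-0.4000, 2.8900, 1.5550)
new velocity v' = (-1.9300, 1.8667, 1.2000)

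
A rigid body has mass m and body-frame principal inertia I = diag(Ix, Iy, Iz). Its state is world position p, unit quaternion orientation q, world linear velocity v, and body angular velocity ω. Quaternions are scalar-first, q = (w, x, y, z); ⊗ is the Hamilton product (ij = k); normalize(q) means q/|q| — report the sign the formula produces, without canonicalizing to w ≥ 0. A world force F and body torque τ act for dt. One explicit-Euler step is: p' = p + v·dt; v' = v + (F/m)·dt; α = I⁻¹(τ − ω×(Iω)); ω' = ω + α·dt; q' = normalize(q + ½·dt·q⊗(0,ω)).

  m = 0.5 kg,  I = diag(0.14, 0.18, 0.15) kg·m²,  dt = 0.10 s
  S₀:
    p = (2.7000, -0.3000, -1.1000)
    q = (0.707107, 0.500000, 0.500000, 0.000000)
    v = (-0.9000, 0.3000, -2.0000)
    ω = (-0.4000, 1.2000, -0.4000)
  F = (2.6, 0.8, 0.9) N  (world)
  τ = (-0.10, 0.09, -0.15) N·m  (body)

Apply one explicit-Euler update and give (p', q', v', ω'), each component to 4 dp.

new position p' = (2.6100, -0.2700, -1.3000)
v + (F/m)dt = (-0.3800, 0.4600, -1.8200)
(τ − ω×Iω)/I = (-0.8171, 0.5089, -0.8720)
new body rate ω' = (-0.4817, 1.2509, -0.4872)
Hamilton product q⊗(0,ω) = (-0.4000000, -0.4828428, 1.0485284, 0.5171572)
q' = normalize(q + ½dt·q⊗(0,ω)) = (0.6856, 0.4748, 0.5512, 0.0258)

p' = (2.6100, -0.2700, -1.3000)
q' = (0.6856, 0.4748, 0.5512, 0.0258)
v' = (-0.3800, 0.4600, -1.8200)
ω' = (-0.4817, 1.2509, -0.4872)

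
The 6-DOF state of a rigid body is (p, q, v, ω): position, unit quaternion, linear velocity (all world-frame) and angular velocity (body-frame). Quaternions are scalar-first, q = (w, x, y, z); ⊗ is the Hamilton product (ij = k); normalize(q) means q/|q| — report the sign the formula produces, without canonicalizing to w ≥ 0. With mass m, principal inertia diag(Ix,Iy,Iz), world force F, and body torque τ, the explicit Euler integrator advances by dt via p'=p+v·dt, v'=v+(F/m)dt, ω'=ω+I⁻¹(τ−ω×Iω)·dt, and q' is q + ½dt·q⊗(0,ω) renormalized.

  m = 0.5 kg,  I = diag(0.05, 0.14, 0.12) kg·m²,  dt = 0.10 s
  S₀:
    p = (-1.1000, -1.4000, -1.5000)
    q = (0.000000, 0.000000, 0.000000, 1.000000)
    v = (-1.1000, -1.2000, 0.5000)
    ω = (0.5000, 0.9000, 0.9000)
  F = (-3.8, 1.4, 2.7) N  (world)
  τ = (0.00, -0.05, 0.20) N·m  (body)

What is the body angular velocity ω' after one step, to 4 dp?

ω×(Iω) gyroscopic = (-0.0162, -0.0315, 0.0405)
α = I⁻¹(τ − ω×Iω) = (0.3240, -0.1321, 1.3292)
ω + α·dt = (0.5324, 0.8868, 1.0329)

ω' = (0.5324, 0.8868, 1.0329)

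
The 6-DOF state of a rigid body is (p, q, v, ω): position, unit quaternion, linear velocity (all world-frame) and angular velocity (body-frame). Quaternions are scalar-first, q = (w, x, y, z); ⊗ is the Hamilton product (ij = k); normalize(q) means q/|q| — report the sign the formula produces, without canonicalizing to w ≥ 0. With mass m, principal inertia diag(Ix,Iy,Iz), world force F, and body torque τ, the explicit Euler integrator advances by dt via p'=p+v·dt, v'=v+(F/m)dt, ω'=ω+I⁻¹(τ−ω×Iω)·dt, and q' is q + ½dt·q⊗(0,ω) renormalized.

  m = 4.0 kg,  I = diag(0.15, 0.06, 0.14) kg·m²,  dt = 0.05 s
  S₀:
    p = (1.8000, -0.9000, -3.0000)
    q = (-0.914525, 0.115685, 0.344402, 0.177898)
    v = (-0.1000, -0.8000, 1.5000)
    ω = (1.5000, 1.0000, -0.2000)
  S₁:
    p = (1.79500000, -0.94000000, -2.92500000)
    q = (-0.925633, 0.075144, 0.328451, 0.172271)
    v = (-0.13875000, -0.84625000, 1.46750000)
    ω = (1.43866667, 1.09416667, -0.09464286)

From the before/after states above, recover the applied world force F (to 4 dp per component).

F = (-3.1000, -3.7000, -2.6000)

Δv = v₁−v₀ = (-0.03875000, -0.04625000, -0.03250000)
F = m·Δv/dt = (-3.1000, -3.7000, -2.6000)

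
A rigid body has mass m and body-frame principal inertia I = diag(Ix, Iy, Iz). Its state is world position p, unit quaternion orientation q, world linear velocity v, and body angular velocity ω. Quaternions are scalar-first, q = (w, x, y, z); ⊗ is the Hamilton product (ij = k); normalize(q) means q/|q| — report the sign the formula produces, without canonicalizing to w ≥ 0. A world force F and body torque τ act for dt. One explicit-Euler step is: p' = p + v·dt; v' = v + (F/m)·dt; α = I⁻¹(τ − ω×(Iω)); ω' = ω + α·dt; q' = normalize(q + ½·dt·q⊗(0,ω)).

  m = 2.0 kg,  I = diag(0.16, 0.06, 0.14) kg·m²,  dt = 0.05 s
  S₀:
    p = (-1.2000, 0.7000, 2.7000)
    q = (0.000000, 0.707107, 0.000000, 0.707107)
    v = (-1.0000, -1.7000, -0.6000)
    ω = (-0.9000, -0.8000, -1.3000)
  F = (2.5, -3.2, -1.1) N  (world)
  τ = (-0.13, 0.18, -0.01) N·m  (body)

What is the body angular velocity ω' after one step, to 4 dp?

ω×(Iω) gyroscopic = (0.0832, 0.0234, -0.0720)
α = I⁻¹(τ − ω×Iω) = (-1.3325, 2.6100, 0.4429)
ω + α·dt = (-0.9666, -0.6695, -1.2779)

ω' = (-0.9666, -0.6695, -1.2779)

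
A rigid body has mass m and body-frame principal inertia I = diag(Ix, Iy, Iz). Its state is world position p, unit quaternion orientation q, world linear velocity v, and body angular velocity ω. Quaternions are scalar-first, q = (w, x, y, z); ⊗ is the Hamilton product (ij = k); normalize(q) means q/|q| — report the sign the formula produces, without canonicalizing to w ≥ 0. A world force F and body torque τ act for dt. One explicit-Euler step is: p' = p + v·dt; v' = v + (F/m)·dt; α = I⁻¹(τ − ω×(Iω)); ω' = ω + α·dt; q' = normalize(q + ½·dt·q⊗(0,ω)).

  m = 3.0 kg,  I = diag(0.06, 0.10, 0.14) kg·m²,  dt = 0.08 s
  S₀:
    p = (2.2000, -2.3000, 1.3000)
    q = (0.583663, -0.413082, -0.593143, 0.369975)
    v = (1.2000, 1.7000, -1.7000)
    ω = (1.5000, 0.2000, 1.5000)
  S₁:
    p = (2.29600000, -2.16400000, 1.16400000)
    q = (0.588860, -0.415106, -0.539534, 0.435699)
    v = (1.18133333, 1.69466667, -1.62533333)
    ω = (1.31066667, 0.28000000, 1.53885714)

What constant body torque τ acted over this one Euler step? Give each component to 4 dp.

τ = (-0.1300, -0.0800, 0.0800)

Δω = ω₁−ω₀ = (-0.18933333, 0.08000000, 0.03885714)
gyro term ω₀×Iω₀ = (0.0120, -0.1800, 0.0120)
τ = I·(Δω/dt) + ω₀×(Iω₀) = (-0.1300, -0.0800, 0.0800)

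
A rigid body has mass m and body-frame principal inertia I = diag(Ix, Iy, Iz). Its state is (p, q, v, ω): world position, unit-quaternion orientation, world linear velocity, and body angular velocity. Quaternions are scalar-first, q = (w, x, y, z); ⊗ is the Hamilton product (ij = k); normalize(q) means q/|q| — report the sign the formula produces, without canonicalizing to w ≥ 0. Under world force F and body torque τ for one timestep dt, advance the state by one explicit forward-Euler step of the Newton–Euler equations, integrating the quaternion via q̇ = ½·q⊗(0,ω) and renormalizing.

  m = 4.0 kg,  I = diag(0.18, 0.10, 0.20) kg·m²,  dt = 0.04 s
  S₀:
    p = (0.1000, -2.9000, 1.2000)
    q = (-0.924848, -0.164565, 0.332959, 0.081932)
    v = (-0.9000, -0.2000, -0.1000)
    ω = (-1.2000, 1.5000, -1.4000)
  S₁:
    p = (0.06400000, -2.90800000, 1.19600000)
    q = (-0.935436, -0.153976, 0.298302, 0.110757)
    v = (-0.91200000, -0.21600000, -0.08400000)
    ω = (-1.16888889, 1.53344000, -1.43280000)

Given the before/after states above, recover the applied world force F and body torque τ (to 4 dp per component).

v₁ − v₀ = (-0.01200000, -0.01600000, 0.01600000)
F = m·Δv/dt = (-1.2000, -1.6000, 1.6000)
ω₁ − ω₀ = (0.03111111, 0.03344000, -0.03280000)
applied torque τ = (-0.0700, 0.0500, -0.0200)

F = (-1.2000, -1.6000, 1.6000)
τ = (-0.0700, 0.0500, -0.0200)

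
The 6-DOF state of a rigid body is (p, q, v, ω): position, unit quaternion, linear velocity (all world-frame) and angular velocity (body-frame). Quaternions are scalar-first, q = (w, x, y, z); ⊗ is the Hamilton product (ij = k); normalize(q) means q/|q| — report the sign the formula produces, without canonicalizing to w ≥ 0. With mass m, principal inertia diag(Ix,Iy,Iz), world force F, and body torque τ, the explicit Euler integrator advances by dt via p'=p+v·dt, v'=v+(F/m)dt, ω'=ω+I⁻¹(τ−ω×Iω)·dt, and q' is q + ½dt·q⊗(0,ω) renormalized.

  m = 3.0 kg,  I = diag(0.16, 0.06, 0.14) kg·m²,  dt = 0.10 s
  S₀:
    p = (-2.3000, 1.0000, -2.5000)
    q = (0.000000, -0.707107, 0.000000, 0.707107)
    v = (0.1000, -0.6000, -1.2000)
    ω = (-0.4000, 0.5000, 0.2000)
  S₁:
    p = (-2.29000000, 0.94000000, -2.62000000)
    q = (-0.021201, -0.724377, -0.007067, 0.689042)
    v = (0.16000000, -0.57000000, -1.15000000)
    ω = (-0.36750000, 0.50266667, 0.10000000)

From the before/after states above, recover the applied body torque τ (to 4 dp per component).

ω₁ − ω₀ = (0.03250000, 0.00266667, -0.10000000)
gyro term ω₀×Iω₀ = (0.0080, -0.0016, 0.0200)
τ = I·(Δω/dt) + ω₀×(Iω₀) = (0.0600, 0.0000, -0.1200)

τ = (0.0600, 0.0000, -0.1200)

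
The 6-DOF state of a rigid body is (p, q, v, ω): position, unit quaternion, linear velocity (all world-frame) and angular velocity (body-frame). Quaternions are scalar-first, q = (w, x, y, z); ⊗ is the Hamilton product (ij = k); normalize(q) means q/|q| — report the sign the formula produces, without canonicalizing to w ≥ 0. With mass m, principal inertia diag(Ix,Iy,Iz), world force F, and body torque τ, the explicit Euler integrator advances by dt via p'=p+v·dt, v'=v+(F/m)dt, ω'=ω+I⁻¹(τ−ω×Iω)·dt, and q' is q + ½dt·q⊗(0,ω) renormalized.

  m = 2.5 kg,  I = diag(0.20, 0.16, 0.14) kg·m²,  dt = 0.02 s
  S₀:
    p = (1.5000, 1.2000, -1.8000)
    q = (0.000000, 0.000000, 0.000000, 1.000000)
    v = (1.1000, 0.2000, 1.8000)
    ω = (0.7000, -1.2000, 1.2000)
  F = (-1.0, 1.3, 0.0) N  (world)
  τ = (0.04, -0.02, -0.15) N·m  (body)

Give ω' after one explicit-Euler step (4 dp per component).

(τ − ω×Iω)/I = (0.0560, -0.4400, -1.3114)
ω + α·dt = (0.7011, -1.2088, 1.1738)

ω' = (0.7011, -1.2088, 1.1738)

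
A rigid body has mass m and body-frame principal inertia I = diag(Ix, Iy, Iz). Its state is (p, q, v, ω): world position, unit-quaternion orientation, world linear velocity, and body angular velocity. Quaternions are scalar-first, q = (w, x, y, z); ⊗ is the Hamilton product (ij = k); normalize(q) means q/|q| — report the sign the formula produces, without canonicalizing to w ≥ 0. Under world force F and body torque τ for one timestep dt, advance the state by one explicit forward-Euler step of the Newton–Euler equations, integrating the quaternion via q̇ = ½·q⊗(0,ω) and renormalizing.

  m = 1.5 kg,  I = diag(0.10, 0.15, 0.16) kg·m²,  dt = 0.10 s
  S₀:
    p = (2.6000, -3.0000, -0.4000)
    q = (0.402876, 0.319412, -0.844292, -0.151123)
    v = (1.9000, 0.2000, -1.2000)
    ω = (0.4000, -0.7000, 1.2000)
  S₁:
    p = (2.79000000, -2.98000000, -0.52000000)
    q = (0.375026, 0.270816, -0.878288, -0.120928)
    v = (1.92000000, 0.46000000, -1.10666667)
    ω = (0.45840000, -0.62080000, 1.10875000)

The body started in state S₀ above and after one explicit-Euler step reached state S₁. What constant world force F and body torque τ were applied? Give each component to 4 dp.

F = (0.3000, 3.9000, 1.4000)
τ = (0.0500, 0.0900, -0.1600)

rate change Δω = (0.05840000, 0.07920000, -0.09125000)
ω₀×(Iω₀) = (-0.0084, -0.0288, -0.0140)
applied torque τ = (0.0500, 0.0900, -0.1600)
v₁ − v₀ = (0.02000000, 0.26000000, 0.09333333)
m·(v₁−v₀)/dt = (0.3000, 3.9000, 1.4000)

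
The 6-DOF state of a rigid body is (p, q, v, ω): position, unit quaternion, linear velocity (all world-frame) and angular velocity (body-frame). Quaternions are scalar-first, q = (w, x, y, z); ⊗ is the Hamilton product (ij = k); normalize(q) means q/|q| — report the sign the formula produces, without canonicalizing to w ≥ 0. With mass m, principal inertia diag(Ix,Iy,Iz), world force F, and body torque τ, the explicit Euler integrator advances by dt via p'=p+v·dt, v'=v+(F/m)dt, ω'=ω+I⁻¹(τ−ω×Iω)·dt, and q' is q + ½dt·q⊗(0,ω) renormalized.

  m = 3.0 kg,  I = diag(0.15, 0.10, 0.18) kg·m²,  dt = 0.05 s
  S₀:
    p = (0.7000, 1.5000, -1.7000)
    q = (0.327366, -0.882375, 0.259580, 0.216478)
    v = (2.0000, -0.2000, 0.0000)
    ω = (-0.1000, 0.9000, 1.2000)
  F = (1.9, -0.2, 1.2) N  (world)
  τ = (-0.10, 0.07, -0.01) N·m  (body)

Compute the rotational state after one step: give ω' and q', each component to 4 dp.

(τ − ω×Iω)/I = (-1.2427, 0.6640, -0.0806)
new body rate ω' = (-0.1621, 0.9332, 1.1960)
2q̇ = q⊗(0,ω) = (-0.5816331, 0.0839292, 1.3318316, -0.3753403)
updated quaternion q' = (0.3126, -0.8797, 0.2927, 0.2069)

ω' = (-0.1621, 0.9332, 1.1960)
q' = (0.3126, -0.8797, 0.2927, 0.2069)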